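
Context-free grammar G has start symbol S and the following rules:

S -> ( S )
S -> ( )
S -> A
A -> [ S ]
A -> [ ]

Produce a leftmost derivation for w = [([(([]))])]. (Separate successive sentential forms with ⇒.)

S⇒A⇒[S]⇒[(S)]⇒[(A)]⇒[([S])]⇒[([(S)])]⇒[([((S))])]⇒[([((A))])]⇒[([(([]))])]

S ⇒ A   [S -> A]
A ⇒ [S]   [A -> [ S ]]
[S] ⇒ [(S)]   [S -> ( S )]
[(S)] ⇒ [(A)]   [S -> A]
[(A)] ⇒ [([S])]   [A -> [ S ]]
[([S])] ⇒ [([(S)])]   [S -> ( S )]
[([(S)])] ⇒ [([((S))])]   [S -> ( S )]
[([((S))])] ⇒ [([((A))])]   [S -> A]
[([((A))])] ⇒ [([(([]))])]   [A -> [ ]]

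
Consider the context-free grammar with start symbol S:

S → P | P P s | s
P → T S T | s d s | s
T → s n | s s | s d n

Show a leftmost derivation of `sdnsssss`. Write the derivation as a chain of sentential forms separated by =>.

S => P   [S → P]
P => TST   [P → T S T]
TST => sdnST   [T → s d n]
sdnST => sdnPPsT   [S → P P s]
sdnPPsT => sdnsPsT   [P → s]
sdnsPsT => sdnsssT   [P → s]
sdnsssT => sdnsssss   [T → s s]

S => P => TST => sdnST => sdnPPsT => sdnsPsT => sdnsssT => sdnsssss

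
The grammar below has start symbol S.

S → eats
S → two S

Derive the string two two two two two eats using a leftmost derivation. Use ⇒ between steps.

S ⇒ two S ⇒ two two S ⇒ two two two S ⇒ two two two two S ⇒ two two two two two S ⇒ two two two two two eats

S ⇒ two S   [S → two S]
two S ⇒ two two S   [S → two S]
two two S ⇒ two two two S   [S → two S]
two two two S ⇒ two two two two S   [S → two S]
two two two two S ⇒ two two two two two S   [S → two S]
two two two two two S ⇒ two two two two two eats   [S → eats]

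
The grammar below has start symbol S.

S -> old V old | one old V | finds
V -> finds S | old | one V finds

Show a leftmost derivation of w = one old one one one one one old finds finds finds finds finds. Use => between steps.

S => one old V   [S -> one old V]
one old V => one old one V finds   [V -> one V finds]
one old one V finds => one old one one V finds finds   [V -> one V finds]
one old one one V finds finds => one old one one one V finds finds finds   [V -> one V finds]
one old one one one V finds finds finds => one old one one one one V finds finds finds finds   [V -> one V finds]
one old one one one one V finds finds finds finds => one old one one one one one V finds finds finds finds finds   [V -> one V finds]
one old one one one one one V finds finds finds finds finds => one old one one one one one old finds finds finds finds finds   [V -> old]

S => one old V => one old one V finds => one old one one V finds finds => one old one one one V finds finds finds => one old one one one one V finds finds finds finds => one old one one one one one V finds finds finds finds finds => one old one one one one one old finds finds finds finds finds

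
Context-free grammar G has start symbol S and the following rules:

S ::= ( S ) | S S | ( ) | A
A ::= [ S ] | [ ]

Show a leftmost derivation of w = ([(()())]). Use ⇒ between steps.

S ⇒ (S)   [S ::= ( S )]
(S) ⇒ (A)   [S ::= A]
(A) ⇒ ([S])   [A ::= [ S ]]
([S]) ⇒ ([(S)])   [S ::= ( S )]
([(S)]) ⇒ ([(SS)])   [S ::= S S]
([(SS)]) ⇒ ([(()S)])   [S ::= ( )]
([(()S)]) ⇒ ([(()())])   [S ::= ( )]

S⇒(S)⇒(A)⇒([S])⇒([(S)])⇒([(SS)])⇒([(()S)])⇒([(()())])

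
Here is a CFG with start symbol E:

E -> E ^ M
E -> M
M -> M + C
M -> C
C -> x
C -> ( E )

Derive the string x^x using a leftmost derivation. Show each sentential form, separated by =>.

E => E^M   [E -> E ^ M]
E^M => M^M   [E -> M]
M^M => C^M   [M -> C]
C^M => x^M   [C -> x]
x^M => x^C   [M -> C]
x^C => x^x   [C -> x]

E=>E^M=>M^M=>C^M=>x^M=>x^C=>x^x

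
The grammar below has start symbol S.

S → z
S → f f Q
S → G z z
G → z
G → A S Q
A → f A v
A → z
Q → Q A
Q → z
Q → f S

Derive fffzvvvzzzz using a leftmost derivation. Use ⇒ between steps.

S ⇒ Gzz ⇒ ASQzz ⇒ fAvSQzz ⇒ ffAvvSQzz ⇒ fffAvvvSQzz ⇒ fffzvvvSQzz ⇒ fffzvvvzQzz ⇒ fffzvvvzzzz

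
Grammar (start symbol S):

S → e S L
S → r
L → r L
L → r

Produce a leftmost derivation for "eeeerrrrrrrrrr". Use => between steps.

S => eSL => eeSLL => eeeSLLL => eeeeSLLLL => eeeerLLLL => eeeerrLLLL => eeeerrrLLLL => eeeerrrrLLLL => eeeerrrrrLLLL => eeeerrrrrrLLL => eeeerrrrrrrLLL => eeeerrrrrrrrLL => eeeerrrrrrrrrL => eeeerrrrrrrrrr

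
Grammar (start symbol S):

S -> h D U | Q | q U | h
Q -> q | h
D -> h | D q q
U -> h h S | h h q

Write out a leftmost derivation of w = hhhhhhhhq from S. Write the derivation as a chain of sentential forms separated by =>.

S => hDU   [S -> h D U]
hDU => hhU   [D -> h]
hhU => hhhhS   [U -> h h S]
hhhhS => hhhhhDU   [S -> h D U]
hhhhhDU => hhhhhhU   [D -> h]
hhhhhhU => hhhhhhhhq   [U -> h h q]

S => hDU => hhU => hhhhS => hhhhhDU => hhhhhhU => hhhhhhhhq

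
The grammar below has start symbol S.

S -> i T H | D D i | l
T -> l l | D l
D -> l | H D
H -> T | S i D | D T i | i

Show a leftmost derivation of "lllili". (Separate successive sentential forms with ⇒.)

S ⇒ DDi ⇒ HDDi ⇒ TDDi ⇒ DlDDi ⇒ llDDi ⇒ lllDi ⇒ lllHDi ⇒ llliDi ⇒ lllili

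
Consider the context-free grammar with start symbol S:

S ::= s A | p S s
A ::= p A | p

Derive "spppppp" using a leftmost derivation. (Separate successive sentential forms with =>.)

S => sA => spA => sppA => spppA => sppppA => spppppA => spppppp

S => sA   [S ::= s A]
sA => spA   [A ::= p A]
spA => sppA   [A ::= p A]
sppA => spppA   [A ::= p A]
spppA => sppppA   [A ::= p A]
sppppA => spppppA   [A ::= p A]
spppppA => spppppp   [A ::= p]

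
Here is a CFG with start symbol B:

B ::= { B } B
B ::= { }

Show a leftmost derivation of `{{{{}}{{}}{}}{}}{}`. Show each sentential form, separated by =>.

B => {B}B => {{B}B}B => {{{B}B}B}B => {{{{}}B}B}B => {{{{}}{B}B}B}B => {{{{}}{{}}B}B}B => {{{{}}{{}}{}}B}B => {{{{}}{{}}{}}{}}B => {{{{}}{{}}{}}{}}{}

B => {B}B   [B ::= { B } B]
{B}B => {{B}B}B   [B ::= { B } B]
{{B}B}B => {{{B}B}B}B   [B ::= { B } B]
{{{B}B}B}B => {{{{}}B}B}B   [B ::= { }]
{{{{}}B}B}B => {{{{}}{B}B}B}B   [B ::= { B } B]
{{{{}}{B}B}B}B => {{{{}}{{}}B}B}B   [B ::= { }]
{{{{}}{{}}B}B}B => {{{{}}{{}}{}}B}B   [B ::= { }]
{{{{}}{{}}{}}B}B => {{{{}}{{}}{}}{}}B   [B ::= { }]
{{{{}}{{}}{}}{}}B => {{{{}}{{}}{}}{}}{}   [B ::= { }]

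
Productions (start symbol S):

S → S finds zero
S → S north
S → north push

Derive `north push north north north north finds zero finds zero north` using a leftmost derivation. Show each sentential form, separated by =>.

S => S north => S finds zero north => S finds zero finds zero north => S north finds zero finds zero north => S north north finds zero finds zero north => S north north north finds zero finds zero north => S north north north north finds zero finds zero north => north push north north north north finds zero finds zero north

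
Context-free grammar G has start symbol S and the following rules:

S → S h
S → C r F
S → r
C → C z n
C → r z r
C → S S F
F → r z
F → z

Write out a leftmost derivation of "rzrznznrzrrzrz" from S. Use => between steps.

S => CrF   [S → C r F]
CrF => SSFrF   [C → S S F]
SSFrF => CrFSFrF   [S → C r F]
CrFSFrF => CznrFSFrF   [C → C z n]
CznrFSFrF => CznznrFSFrF   [C → C z n]
CznznrFSFrF => rzrznznrFSFrF   [C → r z r]
rzrznznrFSFrF => rzrznznrzSFrF   [F → z]
rzrznznrzSFrF => rzrznznrzrFrF   [S → r]
rzrznznrzrFrF => rzrznznrzrrzrF   [F → r z]
rzrznznrzrrzrF => rzrznznrzrrzrz   [F → z]

S => CrF => SSFrF => CrFSFrF => CznrFSFrF => CznznrFSFrF => rzrznznrFSFrF => rzrznznrzSFrF => rzrznznrzrFrF => rzrznznrzrrzrF => rzrznznrzrrzrz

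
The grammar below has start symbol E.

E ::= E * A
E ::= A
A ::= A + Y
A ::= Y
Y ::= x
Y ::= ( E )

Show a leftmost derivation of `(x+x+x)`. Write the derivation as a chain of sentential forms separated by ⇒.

E ⇒ A ⇒ Y ⇒ (E) ⇒ (A) ⇒ (A+Y) ⇒ (A+Y+Y) ⇒ (Y+Y+Y) ⇒ (x+Y+Y) ⇒ (x+x+Y) ⇒ (x+x+x)

E ⇒ A   [E ::= A]
A ⇒ Y   [A ::= Y]
Y ⇒ (E)   [Y ::= ( E )]
(E) ⇒ (A)   [E ::= A]
(A) ⇒ (A+Y)   [A ::= A + Y]
(A+Y) ⇒ (A+Y+Y)   [A ::= A + Y]
(A+Y+Y) ⇒ (Y+Y+Y)   [A ::= Y]
(Y+Y+Y) ⇒ (x+Y+Y)   [Y ::= x]
(x+Y+Y) ⇒ (x+x+Y)   [Y ::= x]
(x+x+Y) ⇒ (x+x+x)   [Y ::= x]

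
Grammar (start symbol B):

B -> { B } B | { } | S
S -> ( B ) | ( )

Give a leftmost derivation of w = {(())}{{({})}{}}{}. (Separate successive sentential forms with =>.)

B => {B}B => {S}B => {(B)}B => {(S)}B => {(())}B => {(())}{B}B => {(())}{{B}B}B => {(())}{{S}B}B => {(())}{{(B)}B}B => {(())}{{({})}B}B => {(())}{{({})}{}}B => {(())}{{({})}{}}{}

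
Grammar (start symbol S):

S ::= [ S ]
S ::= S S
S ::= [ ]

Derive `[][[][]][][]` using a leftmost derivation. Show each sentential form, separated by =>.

S => SS   [S ::= S S]
SS => []S   [S ::= [ ]]
[]S => []SS   [S ::= S S]
[]SS => []SSS   [S ::= S S]
[]SSS => [][S]SS   [S ::= [ S ]]
[][S]SS => [][SS]SS   [S ::= S S]
[][SS]SS => [][[]S]SS   [S ::= [ ]]
[][[]S]SS => [][[][]]SS   [S ::= [ ]]
[][[][]]SS => [][[][]][]S   [S ::= [ ]]
[][[][]][]S => [][[][]][][]   [S ::= [ ]]

S => SS => []S => []SS => []SSS => [][S]SS => [][SS]SS => [][[]S]SS => [][[][]]SS => [][[][]][]S => [][[][]][][]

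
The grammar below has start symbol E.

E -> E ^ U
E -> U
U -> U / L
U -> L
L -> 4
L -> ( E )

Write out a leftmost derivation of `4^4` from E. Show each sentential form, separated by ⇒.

E⇒E^U⇒U^U⇒L^U⇒4^U⇒4^L⇒4^4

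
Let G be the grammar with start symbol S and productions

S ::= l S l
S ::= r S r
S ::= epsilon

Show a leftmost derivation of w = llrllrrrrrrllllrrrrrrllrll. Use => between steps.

S => lSl   [S ::= l S l]
lSl => llSll   [S ::= l S l]
llSll => llrSrll   [S ::= r S r]
llrSrll => llrlSlrll   [S ::= l S l]
llrlSlrll => llrllSllrll   [S ::= l S l]
llrllSllrll => llrllrSrllrll   [S ::= r S r]
llrllrSrllrll => llrllrrSrrllrll   [S ::= r S r]
llrllrrSrrllrll => llrllrrrSrrrllrll   [S ::= r S r]
llrllrrrSrrrllrll => llrllrrrrSrrrrllrll   [S ::= r S r]
llrllrrrrSrrrrllrll => llrllrrrrrSrrrrrllrll   [S ::= r S r]
llrllrrrrrSrrrrrllrll => llrllrrrrrrSrrrrrrllrll   [S ::= r S r]
llrllrrrrrrSrrrrrrllrll => llrllrrrrrrlSlrrrrrrllrll   [S ::= l S l]
llrllrrrrrrlSlrrrrrrllrll => llrllrrrrrrllSllrrrrrrllrll   [S ::= l S l]
llrllrrrrrrllSllrrrrrrllrll => llrllrrrrrrllllrrrrrrllrll   [S ::= epsilon]

S => lSl => llSll => llrSrll => llrlSlrll => llrllSllrll => llrllrSrllrll => llrllrrSrrllrll => llrllrrrSrrrllrll => llrllrrrrSrrrrllrll => llrllrrrrrSrrrrrllrll => llrllrrrrrrSrrrrrrllrll => llrllrrrrrrlSlrrrrrrllrll => llrllrrrrrrllSllrrrrrrllrll => llrllrrrrrrllllrrrrrrllrll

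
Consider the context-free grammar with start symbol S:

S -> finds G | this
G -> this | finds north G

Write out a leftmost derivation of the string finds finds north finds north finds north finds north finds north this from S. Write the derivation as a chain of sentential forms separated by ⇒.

S ⇒ finds G ⇒ finds finds north G ⇒ finds finds north finds north G ⇒ finds finds north finds north finds north G ⇒ finds finds north finds north finds north finds north G ⇒ finds finds north finds north finds north finds north finds north G ⇒ finds finds north finds north finds north finds north finds north this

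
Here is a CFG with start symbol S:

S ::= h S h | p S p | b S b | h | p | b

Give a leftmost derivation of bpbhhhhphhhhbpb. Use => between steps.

S => bSb => bpSpb => bpbSbpb => bpbhShbpb => bpbhhShhbpb => bpbhhhShhhbpb => bpbhhhhShhhhbpb => bpbhhhhphhhhbpb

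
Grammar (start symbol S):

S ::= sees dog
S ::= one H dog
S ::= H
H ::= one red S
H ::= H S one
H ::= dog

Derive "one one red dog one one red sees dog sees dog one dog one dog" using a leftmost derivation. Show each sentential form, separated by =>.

S => one H dog => one one red S dog => one one red H dog => one one red H S one dog => one one red dog S one dog => one one red dog one H dog one dog => one one red dog one H S one dog one dog => one one red dog one one red S S one dog one dog => one one red dog one one red sees dog S one dog one dog => one one red dog one one red sees dog sees dog one dog one dog

S => one H dog   [S ::= one H dog]
one H dog => one one red S dog   [H ::= one red S]
one one red S dog => one one red H dog   [S ::= H]
one one red H dog => one one red H S one dog   [H ::= H S one]
one one red H S one dog => one one red dog S one dog   [H ::= dog]
one one red dog S one dog => one one red dog one H dog one dog   [S ::= one H dog]
one one red dog one H dog one dog => one one red dog one H S one dog one dog   [H ::= H S one]
one one red dog one H S one dog one dog => one one red dog one one red S S one dog one dog   [H ::= one red S]
one one red dog one one red S S one dog one dog => one one red dog one one red sees dog S one dog one dog   [S ::= sees dog]
one one red dog one one red sees dog S one dog one dog => one one red dog one one red sees dog sees dog one dog one dog   [S ::= sees dog]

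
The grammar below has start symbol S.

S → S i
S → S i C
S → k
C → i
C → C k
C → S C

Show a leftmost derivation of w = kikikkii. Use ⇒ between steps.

S⇒SiC⇒SiCiC⇒kiCiC⇒kiCkiC⇒kiSCkiC⇒kikCkiC⇒kikCkkiC⇒kikikkiC⇒kikikkii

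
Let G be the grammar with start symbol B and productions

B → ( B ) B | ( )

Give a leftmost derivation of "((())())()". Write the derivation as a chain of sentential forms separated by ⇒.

B ⇒ (B)B   [B → ( B ) B]
(B)B ⇒ ((B)B)B   [B → ( B ) B]
((B)B)B ⇒ ((())B)B   [B → ( )]
((())B)B ⇒ ((())())B   [B → ( )]
((())())B ⇒ ((())())()   [B → ( )]

B ⇒ (B)B ⇒ ((B)B)B ⇒ ((())B)B ⇒ ((())())B ⇒ ((())())()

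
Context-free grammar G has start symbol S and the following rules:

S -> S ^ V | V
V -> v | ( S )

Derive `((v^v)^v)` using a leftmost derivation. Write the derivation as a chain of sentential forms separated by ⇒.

S ⇒ V   [S -> V]
V ⇒ (S)   [V -> ( S )]
(S) ⇒ (S^V)   [S -> S ^ V]
(S^V) ⇒ (V^V)   [S -> V]
(V^V) ⇒ ((S)^V)   [V -> ( S )]
((S)^V) ⇒ ((S^V)^V)   [S -> S ^ V]
((S^V)^V) ⇒ ((V^V)^V)   [S -> V]
((V^V)^V) ⇒ ((v^V)^V)   [V -> v]
((v^V)^V) ⇒ ((v^v)^V)   [V -> v]
((v^v)^V) ⇒ ((v^v)^v)   [V -> v]

S⇒V⇒(S)⇒(S^V)⇒(V^V)⇒((S)^V)⇒((S^V)^V)⇒((V^V)^V)⇒((v^V)^V)⇒((v^v)^V)⇒((v^v)^v)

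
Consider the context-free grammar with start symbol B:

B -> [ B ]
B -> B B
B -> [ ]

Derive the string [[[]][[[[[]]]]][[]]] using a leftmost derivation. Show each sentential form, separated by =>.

B => [B]   [B -> [ B ]]
[B] => [BB]   [B -> B B]
[BB] => [BBB]   [B -> B B]
[BBB] => [[B]BB]   [B -> [ B ]]
[[B]BB] => [[[]]BB]   [B -> [ ]]
[[[]]BB] => [[[]][B]B]   [B -> [ B ]]
[[[]][B]B] => [[[]][[B]]B]   [B -> [ B ]]
[[[]][[B]]B] => [[[]][[[B]]]B]   [B -> [ B ]]
[[[]][[[B]]]B] => [[[]][[[[B]]]]B]   [B -> [ B ]]
[[[]][[[[B]]]]B] => [[[]][[[[[]]]]]B]   [B -> [ ]]
[[[]][[[[[]]]]]B] => [[[]][[[[[]]]]][B]]   [B -> [ B ]]
[[[]][[[[[]]]]][B]] => [[[]][[[[[]]]]][[]]]   [B -> [ ]]

B => [B] => [BB] => [BBB] => [[B]BB] => [[[]]BB] => [[[]][B]B] => [[[]][[B]]B] => [[[]][[[B]]]B] => [[[]][[[[B]]]]B] => [[[]][[[[[]]]]]B] => [[[]][[[[[]]]]][B]] => [[[]][[[[[]]]]][[]]]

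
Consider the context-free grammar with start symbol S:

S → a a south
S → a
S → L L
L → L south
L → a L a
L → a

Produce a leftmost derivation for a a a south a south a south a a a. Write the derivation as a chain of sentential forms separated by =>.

S => L L => L south L => a L a south L => a L south a south L => a a L a south a south L => a a L south a south a south L => a a a south a south a south L => a a a south a south a south a L a => a a a south a south a south a a a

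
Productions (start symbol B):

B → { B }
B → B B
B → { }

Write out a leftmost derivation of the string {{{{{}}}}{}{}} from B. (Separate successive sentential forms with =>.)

B => {B} => {BB} => {BBB} => {{B}BB} => {{{B}}BB} => {{{{B}}}BB} => {{{{{}}}}BB} => {{{{{}}}}{}B} => {{{{{}}}}{}{}}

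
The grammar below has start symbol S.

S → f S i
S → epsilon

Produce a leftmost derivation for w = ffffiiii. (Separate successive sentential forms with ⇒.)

S ⇒ fSi ⇒ ffSii ⇒ fffSiii ⇒ ffffSiiii ⇒ ffffiiii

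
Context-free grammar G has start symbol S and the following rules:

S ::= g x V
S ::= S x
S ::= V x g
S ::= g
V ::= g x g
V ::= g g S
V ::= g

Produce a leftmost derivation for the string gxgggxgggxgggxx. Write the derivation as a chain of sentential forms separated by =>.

S => Sx => gxVx => gxggSx => gxggSxx => gxgggxVxx => gxgggxggSxx => gxgggxgggxVxx => gxgggxgggxggSxx => gxgggxgggxgggxx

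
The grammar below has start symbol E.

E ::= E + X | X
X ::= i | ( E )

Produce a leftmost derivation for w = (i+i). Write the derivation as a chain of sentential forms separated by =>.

E => X => (E) => (E+X) => (X+X) => (i+X) => (i+i)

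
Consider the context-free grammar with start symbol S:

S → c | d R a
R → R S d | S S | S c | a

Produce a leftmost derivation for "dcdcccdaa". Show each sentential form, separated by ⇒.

S⇒dRa⇒dSSa⇒dcSa⇒dcdRaa⇒dcdRSdaa⇒dcdSSSdaa⇒dcdcSSdaa⇒dcdccSdaa⇒dcdcccdaa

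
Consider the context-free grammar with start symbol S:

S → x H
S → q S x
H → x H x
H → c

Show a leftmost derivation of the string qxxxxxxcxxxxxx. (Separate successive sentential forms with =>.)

S => qSx => qxHx => qxxHxx => qxxxHxxx => qxxxxHxxxx => qxxxxxHxxxxx => qxxxxxxHxxxxxx => qxxxxxxcxxxxxx

S => qSx   [S → q S x]
qSx => qxHx   [S → x H]
qxHx => qxxHxx   [H → x H x]
qxxHxx => qxxxHxxx   [H → x H x]
qxxxHxxx => qxxxxHxxxx   [H → x H x]
qxxxxHxxxx => qxxxxxHxxxxx   [H → x H x]
qxxxxxHxxxxx => qxxxxxxHxxxxxx   [H → x H x]
qxxxxxxHxxxxxx => qxxxxxxcxxxxxx   [H → c]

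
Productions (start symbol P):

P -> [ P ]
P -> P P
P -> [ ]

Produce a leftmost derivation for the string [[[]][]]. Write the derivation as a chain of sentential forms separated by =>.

P => [P]   [P -> [ P ]]
[P] => [PP]   [P -> P P]
[PP] => [[P]P]   [P -> [ P ]]
[[P]P] => [[[]]P]   [P -> [ ]]
[[[]]P] => [[[]][]]   [P -> [ ]]

P => [P] => [PP] => [[P]P] => [[[]]P] => [[[]][]]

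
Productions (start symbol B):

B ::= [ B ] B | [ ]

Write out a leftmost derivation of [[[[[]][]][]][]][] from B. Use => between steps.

B => [B]B   [B ::= [ B ] B]
[B]B => [[B]B]B   [B ::= [ B ] B]
[[B]B]B => [[[B]B]B]B   [B ::= [ B ] B]
[[[B]B]B]B => [[[[B]B]B]B]B   [B ::= [ B ] B]
[[[[B]B]B]B]B => [[[[[]]B]B]B]B   [B ::= [ ]]
[[[[[]]B]B]B]B => [[[[[]][]]B]B]B   [B ::= [ ]]
[[[[[]][]]B]B]B => [[[[[]][]][]]B]B   [B ::= [ ]]
[[[[[]][]][]]B]B => [[[[[]][]][]][]]B   [B ::= [ ]]
[[[[[]][]][]][]]B => [[[[[]][]][]][]][]   [B ::= [ ]]

B=>[B]B=>[[B]B]B=>[[[B]B]B]B=>[[[[B]B]B]B]B=>[[[[[]]B]B]B]B=>[[[[[]][]]B]B]B=>[[[[[]][]][]]B]B=>[[[[[]][]][]][]]B=>[[[[[]][]][]][]][]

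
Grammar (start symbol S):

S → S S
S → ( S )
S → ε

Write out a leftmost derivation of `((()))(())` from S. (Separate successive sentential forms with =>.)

S => SS => (S)S => ((S))S => (((S)))S => ((()))S => ((()))SS => ((()))(S)S => ((()))(SS)S => ((()))((S)S)S => ((()))(()S)S => ((()))(())S => ((()))(())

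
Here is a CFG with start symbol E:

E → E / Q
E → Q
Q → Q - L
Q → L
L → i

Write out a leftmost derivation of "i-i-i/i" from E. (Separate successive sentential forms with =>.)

E=>E/Q=>Q/Q=>Q-L/Q=>Q-L-L/Q=>L-L-L/Q=>i-L-L/Q=>i-i-L/Q=>i-i-i/Q=>i-i-i/L=>i-i-i/i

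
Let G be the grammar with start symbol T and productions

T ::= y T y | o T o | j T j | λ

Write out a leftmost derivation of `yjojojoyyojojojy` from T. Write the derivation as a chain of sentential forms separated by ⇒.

T ⇒ yTy ⇒ yjTjy ⇒ yjoTojy ⇒ yjojTjojy ⇒ yjojoTojojy ⇒ yjojojTjojojy ⇒ yjojojoTojojojy ⇒ yjojojoyTyojojojy ⇒ yjojojoyyojojojy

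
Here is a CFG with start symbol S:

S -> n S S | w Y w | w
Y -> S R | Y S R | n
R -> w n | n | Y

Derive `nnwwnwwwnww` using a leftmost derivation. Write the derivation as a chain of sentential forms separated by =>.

S => nSS => nnSSS => nnwSS => nnwwYwS => nnwwSRwS => nnwwnSSRwS => nnwwnwSRwS => nnwwnwwRwS => nnwwnwwwnwS => nnwwnwwwnww

S => nSS   [S -> n S S]
nSS => nnSSS   [S -> n S S]
nnSSS => nnwSS   [S -> w]
nnwSS => nnwwYwS   [S -> w Y w]
nnwwYwS => nnwwSRwS   [Y -> S R]
nnwwSRwS => nnwwnSSRwS   [S -> n S S]
nnwwnSSRwS => nnwwnwSRwS   [S -> w]
nnwwnwSRwS => nnwwnwwRwS   [S -> w]
nnwwnwwRwS => nnwwnwwwnwS   [R -> w n]
nnwwnwwwnwS => nnwwnwwwnww   [S -> w]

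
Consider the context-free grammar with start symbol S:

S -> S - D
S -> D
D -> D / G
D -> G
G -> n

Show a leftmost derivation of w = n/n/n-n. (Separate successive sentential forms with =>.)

S=>S-D=>D-D=>D/G-D=>D/G/G-D=>G/G/G-D=>n/G/G-D=>n/n/G-D=>n/n/n-D=>n/n/n-G=>n/n/n-n

S => S-D   [S -> S - D]
S-D => D-D   [S -> D]
D-D => D/G-D   [D -> D / G]
D/G-D => D/G/G-D   [D -> D / G]
D/G/G-D => G/G/G-D   [D -> G]
G/G/G-D => n/G/G-D   [G -> n]
n/G/G-D => n/n/G-D   [G -> n]
n/n/G-D => n/n/n-D   [G -> n]
n/n/n-D => n/n/n-G   [D -> G]
n/n/n-G => n/n/n-n   [G -> n]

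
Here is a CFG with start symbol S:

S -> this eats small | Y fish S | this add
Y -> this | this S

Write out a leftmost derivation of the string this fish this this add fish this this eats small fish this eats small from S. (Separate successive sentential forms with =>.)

S => Y fish S => this fish S => this fish Y fish S => this fish this S fish S => this fish this this add fish S => this fish this this add fish Y fish S => this fish this this add fish this S fish S => this fish this this add fish this this eats small fish S => this fish this this add fish this this eats small fish this eats small

S => Y fish S   [S -> Y fish S]
Y fish S => this fish S   [Y -> this]
this fish S => this fish Y fish S   [S -> Y fish S]
this fish Y fish S => this fish this S fish S   [Y -> this S]
this fish this S fish S => this fish this this add fish S   [S -> this add]
this fish this this add fish S => this fish this this add fish Y fish S   [S -> Y fish S]
this fish this this add fish Y fish S => this fish this this add fish this S fish S   [Y -> this S]
this fish this this add fish this S fish S => this fish this this add fish this this eats small fish S   [S -> this eats small]
this fish this this add fish this this eats small fish S => this fish this this add fish this this eats small fish this eats small   [S -> this eats small]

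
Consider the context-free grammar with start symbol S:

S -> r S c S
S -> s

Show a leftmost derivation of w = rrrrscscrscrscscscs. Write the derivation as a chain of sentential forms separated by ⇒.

S ⇒ rScS ⇒ rrScScS ⇒ rrrScScScS ⇒ rrrrScScScScS ⇒ rrrrscScScScS ⇒ rrrrscscScScS ⇒ rrrrscscrScScScS ⇒ rrrrscscrscScScS ⇒ rrrrscscrscrScScScS ⇒ rrrrscscrscrscScScS ⇒ rrrrscscrscrscscScS ⇒ rrrrscscrscrscscscS ⇒ rrrrscscrscrscscscs

S ⇒ rScS   [S -> r S c S]
rScS ⇒ rrScScS   [S -> r S c S]
rrScScS ⇒ rrrScScScS   [S -> r S c S]
rrrScScScS ⇒ rrrrScScScScS   [S -> r S c S]
rrrrScScScScS ⇒ rrrrscScScScS   [S -> s]
rrrrscScScScS ⇒ rrrrscscScScS   [S -> s]
rrrrscscScScS ⇒ rrrrscscrScScScS   [S -> r S c S]
rrrrscscrScScScS ⇒ rrrrscscrscScScS   [S -> s]
rrrrscscrscScScS ⇒ rrrrscscrscrScScScS   [S -> r S c S]
rrrrscscrscrScScScS ⇒ rrrrscscrscrscScScS   [S -> s]
rrrrscscrscrscScScS ⇒ rrrrscscrscrscscScS   [S -> s]
rrrrscscrscrscscScS ⇒ rrrrscscrscrscscscS   [S -> s]
rrrrscscrscrscscscS ⇒ rrrrscscrscrscscscs   [S -> s]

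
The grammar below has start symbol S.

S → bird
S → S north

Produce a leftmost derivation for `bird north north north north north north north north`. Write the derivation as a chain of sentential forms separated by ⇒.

S ⇒ S north ⇒ S north north ⇒ S north north north ⇒ S north north north north ⇒ S north north north north north ⇒ S north north north north north north ⇒ S north north north north north north north ⇒ S north north north north north north north north ⇒ bird north north north north north north north north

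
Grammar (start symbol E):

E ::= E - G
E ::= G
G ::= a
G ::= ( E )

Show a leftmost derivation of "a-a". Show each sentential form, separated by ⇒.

E ⇒ E-G   [E ::= E - G]
E-G ⇒ G-G   [E ::= G]
G-G ⇒ a-G   [G ::= a]
a-G ⇒ a-a   [G ::= a]

E ⇒ E-G ⇒ G-G ⇒ a-G ⇒ a-a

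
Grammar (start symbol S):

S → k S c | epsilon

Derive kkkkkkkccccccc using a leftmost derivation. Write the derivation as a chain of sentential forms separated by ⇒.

S ⇒ kSc   [S → k S c]
kSc ⇒ kkScc   [S → k S c]
kkScc ⇒ kkkSccc   [S → k S c]
kkkSccc ⇒ kkkkScccc   [S → k S c]
kkkkScccc ⇒ kkkkkSccccc   [S → k S c]
kkkkkSccccc ⇒ kkkkkkScccccc   [S → k S c]
kkkkkkScccccc ⇒ kkkkkkkSccccccc   [S → k S c]
kkkkkkkSccccccc ⇒ kkkkkkkccccccc   [S → epsilon]

S ⇒ kSc ⇒ kkScc ⇒ kkkSccc ⇒ kkkkScccc ⇒ kkkkkSccccc ⇒ kkkkkkScccccc ⇒ kkkkkkkSccccccc ⇒ kkkkkkkccccccc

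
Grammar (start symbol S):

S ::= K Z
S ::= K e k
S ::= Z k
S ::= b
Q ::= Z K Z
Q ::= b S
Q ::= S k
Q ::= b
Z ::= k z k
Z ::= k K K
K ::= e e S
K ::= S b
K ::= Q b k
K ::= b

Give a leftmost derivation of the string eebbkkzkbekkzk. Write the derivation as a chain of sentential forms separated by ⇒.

S ⇒ KZ   [S ::= K Z]
KZ ⇒ eeSZ   [K ::= e e S]
eeSZ ⇒ eeKekZ   [S ::= K e k]
eeKekZ ⇒ eeSbekZ   [K ::= S b]
eeSbekZ ⇒ eeKZbekZ   [S ::= K Z]
eeKZbekZ ⇒ eeQbkZbekZ   [K ::= Q b k]
eeQbkZbekZ ⇒ eebbkZbekZ   [Q ::= b]
eebbkZbekZ ⇒ eebbkkzkbekZ   [Z ::= k z k]
eebbkkzkbekZ ⇒ eebbkkzkbekkzk   [Z ::= k z k]

S⇒KZ⇒eeSZ⇒eeKekZ⇒eeSbekZ⇒eeKZbekZ⇒eeQbkZbekZ⇒eebbkZbekZ⇒eebbkkzkbekZ⇒eebbkkzkbekkzk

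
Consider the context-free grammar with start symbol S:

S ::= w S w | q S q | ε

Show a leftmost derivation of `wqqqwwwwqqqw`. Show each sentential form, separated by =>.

S => wSw => wqSqw => wqqSqqw => wqqqSqqqw => wqqqwSwqqqw => wqqqwwSwwqqqw => wqqqwwwwqqqw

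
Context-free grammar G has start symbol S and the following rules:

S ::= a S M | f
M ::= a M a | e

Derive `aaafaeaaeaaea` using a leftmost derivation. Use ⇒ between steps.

S ⇒ aSM ⇒ aaSMM ⇒ aaaSMMM ⇒ aaafMMM ⇒ aaafaMaMM ⇒ aaafaeaMM ⇒ aaafaeaaMaM ⇒ aaafaeaaeaM ⇒ aaafaeaaeaaMa ⇒ aaafaeaaeaaea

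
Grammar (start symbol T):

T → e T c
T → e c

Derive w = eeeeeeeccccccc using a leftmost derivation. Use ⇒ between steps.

T ⇒ eTc ⇒ eeTcc ⇒ eeeTccc ⇒ eeeeTcccc ⇒ eeeeeTccccc ⇒ eeeeeeTcccccc ⇒ eeeeeeeccccccc

T ⇒ eTc   [T → e T c]
eTc ⇒ eeTcc   [T → e T c]
eeTcc ⇒ eeeTccc   [T → e T c]
eeeTccc ⇒ eeeeTcccc   [T → e T c]
eeeeTcccc ⇒ eeeeeTccccc   [T → e T c]
eeeeeTccccc ⇒ eeeeeeTcccccc   [T → e T c]
eeeeeeTcccccc ⇒ eeeeeeeccccccc   [T → e c]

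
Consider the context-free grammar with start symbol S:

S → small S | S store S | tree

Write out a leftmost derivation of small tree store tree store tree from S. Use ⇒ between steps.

S ⇒ S store S ⇒ small S store S ⇒ small S store S store S ⇒ small tree store S store S ⇒ small tree store tree store S ⇒ small tree store tree store tree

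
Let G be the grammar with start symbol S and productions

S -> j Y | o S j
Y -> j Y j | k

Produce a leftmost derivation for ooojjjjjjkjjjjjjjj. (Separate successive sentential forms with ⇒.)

S ⇒ oSj ⇒ ooSjj ⇒ oooSjjj ⇒ ooojYjjj ⇒ ooojjYjjjj ⇒ ooojjjYjjjjj ⇒ ooojjjjYjjjjjj ⇒ ooojjjjjYjjjjjjj ⇒ ooojjjjjjYjjjjjjjj ⇒ ooojjjjjjkjjjjjjjj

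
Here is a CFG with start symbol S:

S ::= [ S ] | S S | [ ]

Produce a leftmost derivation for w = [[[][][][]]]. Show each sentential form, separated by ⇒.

S⇒[S]⇒[[S]]⇒[[SS]]⇒[[SSS]]⇒[[SSSS]]⇒[[[]SSS]]⇒[[[][]SS]]⇒[[[][][]S]]⇒[[[][][][]]]

S ⇒ [S]   [S ::= [ S ]]
[S] ⇒ [[S]]   [S ::= [ S ]]
[[S]] ⇒ [[SS]]   [S ::= S S]
[[SS]] ⇒ [[SSS]]   [S ::= S S]
[[SSS]] ⇒ [[SSSS]]   [S ::= S S]
[[SSSS]] ⇒ [[[]SSS]]   [S ::= [ ]]
[[[]SSS]] ⇒ [[[][]SS]]   [S ::= [ ]]
[[[][]SS]] ⇒ [[[][][]S]]   [S ::= [ ]]
[[[][][]S]] ⇒ [[[][][][]]]   [S ::= [ ]]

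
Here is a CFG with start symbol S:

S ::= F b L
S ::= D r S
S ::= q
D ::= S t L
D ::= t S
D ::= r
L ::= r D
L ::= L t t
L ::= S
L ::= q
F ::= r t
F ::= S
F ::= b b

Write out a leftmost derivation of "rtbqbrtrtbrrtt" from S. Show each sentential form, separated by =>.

S => FbL => SbL => FbLbL => rtbLbL => rtbSbL => rtbqbL => rtbqbrD => rtbqbrtS => rtbqbrtFbL => rtbqbrtrtbL => rtbqbrtrtbLtt => rtbqbrtrtbrDtt => rtbqbrtrtbrrtt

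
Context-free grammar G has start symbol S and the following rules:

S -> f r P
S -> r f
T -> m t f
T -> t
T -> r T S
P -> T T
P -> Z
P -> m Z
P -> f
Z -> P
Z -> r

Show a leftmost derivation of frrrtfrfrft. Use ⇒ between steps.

S ⇒ frP ⇒ frTT ⇒ frrTST ⇒ frrrTSST ⇒ frrrtSST ⇒ frrrtfrPST ⇒ frrrtfrfST ⇒ frrrtfrfrfT ⇒ frrrtfrfrft

S ⇒ frP   [S -> f r P]
frP ⇒ frTT   [P -> T T]
frTT ⇒ frrTST   [T -> r T S]
frrTST ⇒ frrrTSST   [T -> r T S]
frrrTSST ⇒ frrrtSST   [T -> t]
frrrtSST ⇒ frrrtfrPST   [S -> f r P]
frrrtfrPST ⇒ frrrtfrfST   [P -> f]
frrrtfrfST ⇒ frrrtfrfrfT   [S -> r f]
frrrtfrfrfT ⇒ frrrtfrfrft   [T -> t]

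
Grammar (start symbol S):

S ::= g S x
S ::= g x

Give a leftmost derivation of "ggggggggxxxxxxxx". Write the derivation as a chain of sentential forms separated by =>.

S => gSx => ggSxx => gggSxxx => ggggSxxxx => gggggSxxxxx => ggggggSxxxxxx => gggggggSxxxxxxx => ggggggggxxxxxxxx

S => gSx   [S ::= g S x]
gSx => ggSxx   [S ::= g S x]
ggSxx => gggSxxx   [S ::= g S x]
gggSxxx => ggggSxxxx   [S ::= g S x]
ggggSxxxx => gggggSxxxxx   [S ::= g S x]
gggggSxxxxx => ggggggSxxxxxx   [S ::= g S x]
ggggggSxxxxxx => gggggggSxxxxxxx   [S ::= g S x]
gggggggSxxxxxxx => ggggggggxxxxxxxx   [S ::= g x]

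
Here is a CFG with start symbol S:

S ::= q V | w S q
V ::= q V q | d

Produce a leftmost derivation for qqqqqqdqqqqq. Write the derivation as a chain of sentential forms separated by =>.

S => qV   [S ::= q V]
qV => qqVq   [V ::= q V q]
qqVq => qqqVqq   [V ::= q V q]
qqqVqq => qqqqVqqq   [V ::= q V q]
qqqqVqqq => qqqqqVqqqq   [V ::= q V q]
qqqqqVqqqq => qqqqqqVqqqqq   [V ::= q V q]
qqqqqqVqqqqq => qqqqqqdqqqqq   [V ::= d]

S=>qV=>qqVq=>qqqVqq=>qqqqVqqq=>qqqqqVqqqq=>qqqqqqVqqqqq=>qqqqqqdqqqqq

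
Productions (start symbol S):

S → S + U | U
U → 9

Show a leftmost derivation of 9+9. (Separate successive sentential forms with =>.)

S=>S+U=>U+U=>9+U=>9+9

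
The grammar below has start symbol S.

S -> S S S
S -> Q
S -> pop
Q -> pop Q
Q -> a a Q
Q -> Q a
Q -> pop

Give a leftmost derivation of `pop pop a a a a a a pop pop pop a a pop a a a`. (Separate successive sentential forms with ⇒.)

S ⇒ Q   [S -> Q]
Q ⇒ pop Q   [Q -> pop Q]
pop Q ⇒ pop pop Q   [Q -> pop Q]
pop pop Q ⇒ pop pop a a Q   [Q -> a a Q]
pop pop a a Q ⇒ pop pop a a a a Q   [Q -> a a Q]
pop pop a a a a Q ⇒ pop pop a a a a a a Q   [Q -> a a Q]
pop pop a a a a a a Q ⇒ pop pop a a a a a a Q a   [Q -> Q a]
pop pop a a a a a a Q a ⇒ pop pop a a a a a a pop Q a   [Q -> pop Q]
pop pop a a a a a a pop Q a ⇒ pop pop a a a a a a pop pop Q a   [Q -> pop Q]
pop pop a a a a a a pop pop Q a ⇒ pop pop a a a a a a pop pop Q a a   [Q -> Q a]
pop pop a a a a a a pop pop Q a a ⇒ pop pop a a a a a a pop pop pop Q a a   [Q -> pop Q]
pop pop a a a a a a pop pop pop Q a a ⇒ pop pop a a a a a a pop pop pop Q a a a   [Q -> Q a]
pop pop a a a a a a pop pop pop Q a a a ⇒ pop pop a a a a a a pop pop pop a a Q a a a   [Q -> a a Q]
pop pop a a a a a a pop pop pop a a Q a a a ⇒ pop pop a a a a a a pop pop pop a a pop a a a   [Q -> pop]

S ⇒ Q ⇒ pop Q ⇒ pop pop Q ⇒ pop pop a a Q ⇒ pop pop a a a a Q ⇒ pop pop a a a a a a Q ⇒ pop pop a a a a a a Q a ⇒ pop pop a a a a a a pop Q a ⇒ pop pop a a a a a a pop pop Q a ⇒ pop pop a a a a a a pop pop Q a a ⇒ pop pop a a a a a a pop pop pop Q a a ⇒ pop pop a a a a a a pop pop pop Q a a a ⇒ pop pop a a a a a a pop pop pop a a Q a a a ⇒ pop pop a a a a a a pop pop pop a a pop a a a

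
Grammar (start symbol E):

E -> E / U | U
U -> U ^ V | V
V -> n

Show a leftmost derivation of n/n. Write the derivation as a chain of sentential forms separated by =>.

E => E/U   [E -> E / U]
E/U => U/U   [E -> U]
U/U => V/U   [U -> V]
V/U => n/U   [V -> n]
n/U => n/V   [U -> V]
n/V => n/n   [V -> n]

E => E/U => U/U => V/U => n/U => n/V => n/n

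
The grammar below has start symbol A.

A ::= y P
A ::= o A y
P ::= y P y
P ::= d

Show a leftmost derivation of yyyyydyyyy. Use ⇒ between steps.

A ⇒ yP   [A ::= y P]
yP ⇒ yyPy   [P ::= y P y]
yyPy ⇒ yyyPyy   [P ::= y P y]
yyyPyy ⇒ yyyyPyyy   [P ::= y P y]
yyyyPyyy ⇒ yyyyyPyyyy   [P ::= y P y]
yyyyyPyyyy ⇒ yyyyydyyyy   [P ::= d]

A ⇒ yP ⇒ yyPy ⇒ yyyPyy ⇒ yyyyPyyy ⇒ yyyyyPyyyy ⇒ yyyyydyyyy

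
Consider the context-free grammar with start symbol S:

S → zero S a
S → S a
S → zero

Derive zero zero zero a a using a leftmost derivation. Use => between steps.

S => zero S a   [S → zero S a]
zero S a => zero zero S a a   [S → zero S a]
zero zero S a a => zero zero zero a a   [S → zero]

S => zero S a => zero zero S a a => zero zero zero a a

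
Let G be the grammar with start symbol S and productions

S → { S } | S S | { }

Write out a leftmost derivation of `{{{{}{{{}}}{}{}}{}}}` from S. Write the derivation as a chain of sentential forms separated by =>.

S => {S} => {{S}} => {{SS}} => {{{S}S}} => {{{SS}S}} => {{{SSS}S}} => {{{{}SS}S}} => {{{{}SSS}S}} => {{{{}{S}SS}S}} => {{{{}{{S}}SS}S}} => {{{{}{{{}}}SS}S}} => {{{{}{{{}}}{}S}S}} => {{{{}{{{}}}{}{}}S}} => {{{{}{{{}}}{}{}}{}}}

S => {S}   [S → { S }]
{S} => {{S}}   [S → { S }]
{{S}} => {{SS}}   [S → S S]
{{SS}} => {{{S}S}}   [S → { S }]
{{{S}S}} => {{{SS}S}}   [S → S S]
{{{SS}S}} => {{{SSS}S}}   [S → S S]
{{{SSS}S}} => {{{{}SS}S}}   [S → { }]
{{{{}SS}S}} => {{{{}SSS}S}}   [S → S S]
{{{{}SSS}S}} => {{{{}{S}SS}S}}   [S → { S }]
{{{{}{S}SS}S}} => {{{{}{{S}}SS}S}}   [S → { S }]
{{{{}{{S}}SS}S}} => {{{{}{{{}}}SS}S}}   [S → { }]
{{{{}{{{}}}SS}S}} => {{{{}{{{}}}{}S}S}}   [S → { }]
{{{{}{{{}}}{}S}S}} => {{{{}{{{}}}{}{}}S}}   [S → { }]
{{{{}{{{}}}{}{}}S}} => {{{{}{{{}}}{}{}}{}}}   [S → { }]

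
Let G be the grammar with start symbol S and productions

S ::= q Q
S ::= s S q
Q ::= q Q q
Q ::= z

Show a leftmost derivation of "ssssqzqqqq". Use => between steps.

S=>sSq=>ssSqq=>sssSqqq=>ssssSqqqq=>ssssqQqqqq=>ssssqzqqqq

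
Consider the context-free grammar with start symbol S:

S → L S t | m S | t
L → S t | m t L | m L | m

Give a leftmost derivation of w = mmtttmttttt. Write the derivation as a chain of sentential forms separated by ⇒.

S⇒LSt⇒StSt⇒LSttSt⇒mLSttSt⇒mmtLSttSt⇒mmtStSttSt⇒mmtttSttSt⇒mmtttmSttSt⇒mmtttmtttSt⇒mmtttmttttt

S ⇒ LSt   [S → L S t]
LSt ⇒ StSt   [L → S t]
StSt ⇒ LSttSt   [S → L S t]
LSttSt ⇒ mLSttSt   [L → m L]
mLSttSt ⇒ mmtLSttSt   [L → m t L]
mmtLSttSt ⇒ mmtStSttSt   [L → S t]
mmtStSttSt ⇒ mmtttSttSt   [S → t]
mmtttSttSt ⇒ mmtttmSttSt   [S → m S]
mmtttmSttSt ⇒ mmtttmtttSt   [S → t]
mmtttmtttSt ⇒ mmtttmttttt   [S → t]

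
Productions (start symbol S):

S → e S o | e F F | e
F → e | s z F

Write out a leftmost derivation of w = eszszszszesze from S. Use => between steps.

S => eFF   [S → e F F]
eFF => eszFF   [F → s z F]
eszFF => eszszFF   [F → s z F]
eszszFF => eszszszFF   [F → s z F]
eszszszFF => eszszszszFF   [F → s z F]
eszszszszFF => eszszszszeF   [F → e]
eszszszszeF => eszszszszeszF   [F → s z F]
eszszszszeszF => eszszszszesze   [F → e]

S => eFF => eszFF => eszszFF => eszszszFF => eszszszszFF => eszszszszeF => eszszszszeszF => eszszszszesze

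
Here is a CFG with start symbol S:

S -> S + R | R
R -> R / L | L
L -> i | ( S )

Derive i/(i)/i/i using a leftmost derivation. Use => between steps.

S => R => R/L => R/L/L => R/L/L/L => L/L/L/L => i/L/L/L => i/(S)/L/L => i/(R)/L/L => i/(L)/L/L => i/(i)/L/L => i/(i)/i/L => i/(i)/i/i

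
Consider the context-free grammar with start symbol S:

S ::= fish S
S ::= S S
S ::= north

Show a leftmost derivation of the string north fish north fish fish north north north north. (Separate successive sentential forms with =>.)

S => S S => S S S => north S S => north S S S => north fish S S S => north fish S S S S => north fish north S S S => north fish north fish S S S => north fish north fish fish S S S => north fish north fish fish north S S => north fish north fish fish north S S S => north fish north fish fish north north S S => north fish north fish fish north north north S => north fish north fish fish north north north north

S => S S   [S ::= S S]
S S => S S S   [S ::= S S]
S S S => north S S   [S ::= north]
north S S => north S S S   [S ::= S S]
north S S S => north fish S S S   [S ::= fish S]
north fish S S S => north fish S S S S   [S ::= S S]
north fish S S S S => north fish north S S S   [S ::= north]
north fish north S S S => north fish north fish S S S   [S ::= fish S]
north fish north fish S S S => north fish north fish fish S S S   [S ::= fish S]
north fish north fish fish S S S => north fish north fish fish north S S   [S ::= north]
north fish north fish fish north S S => north fish north fish fish north S S S   [S ::= S S]
north fish north fish fish north S S S => north fish north fish fish north north S S   [S ::= north]
north fish north fish fish north north S S => north fish north fish fish north north north S   [S ::= north]
north fish north fish fish north north north S => north fish north fish fish north north north north   [S ::= north]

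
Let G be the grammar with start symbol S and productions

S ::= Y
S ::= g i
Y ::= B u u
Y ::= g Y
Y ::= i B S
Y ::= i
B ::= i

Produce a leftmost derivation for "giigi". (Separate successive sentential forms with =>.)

S => Y   [S ::= Y]
Y => gY   [Y ::= g Y]
gY => giBS   [Y ::= i B S]
giBS => giiS   [B ::= i]
giiS => giigi   [S ::= g i]

S => Y => gY => giBS => giiS => giigi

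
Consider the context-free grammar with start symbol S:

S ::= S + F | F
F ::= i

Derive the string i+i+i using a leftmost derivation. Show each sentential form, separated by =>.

S=>S+F=>S+F+F=>F+F+F=>i+F+F=>i+i+F=>i+i+i

S => S+F   [S ::= S + F]
S+F => S+F+F   [S ::= S + F]
S+F+F => F+F+F   [S ::= F]
F+F+F => i+F+F   [F ::= i]
i+F+F => i+i+F   [F ::= i]
i+i+F => i+i+i   [F ::= i]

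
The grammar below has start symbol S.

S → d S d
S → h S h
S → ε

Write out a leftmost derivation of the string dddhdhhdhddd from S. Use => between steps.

S => dSd   [S → d S d]
dSd => ddSdd   [S → d S d]
ddSdd => dddSddd   [S → d S d]
dddSddd => dddhShddd   [S → h S h]
dddhShddd => dddhdSdhddd   [S → d S d]
dddhdSdhddd => dddhdhShdhddd   [S → h S h]
dddhdhShdhddd => dddhdhhdhddd   [S → ε]

S=>dSd=>ddSdd=>dddSddd=>dddhShddd=>dddhdSdhddd=>dddhdhShdhddd=>dddhdhhdhddd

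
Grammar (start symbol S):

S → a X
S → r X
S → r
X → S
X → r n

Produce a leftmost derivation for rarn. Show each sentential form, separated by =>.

S => rX => rS => raX => rarn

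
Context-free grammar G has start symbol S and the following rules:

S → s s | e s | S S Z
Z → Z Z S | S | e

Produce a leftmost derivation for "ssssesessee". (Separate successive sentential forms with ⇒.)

S ⇒ SSZ ⇒ ssSZ ⇒ ssSSZZ ⇒ ssSSZSZZ ⇒ ssssSZSZZ ⇒ ssssesZSZZ ⇒ sssseseSZZ ⇒ ssssesessZZ ⇒ ssssesesseZ ⇒ ssssesessee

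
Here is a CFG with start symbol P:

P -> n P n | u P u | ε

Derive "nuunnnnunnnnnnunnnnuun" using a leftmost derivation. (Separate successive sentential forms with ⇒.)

P ⇒ nPn ⇒ nuPun ⇒ nuuPuun ⇒ nuunPnuun ⇒ nuunnPnnuun ⇒ nuunnnPnnnuun ⇒ nuunnnnPnnnnuun ⇒ nuunnnnuPunnnnuun ⇒ nuunnnnunPnunnnnuun ⇒ nuunnnnunnPnnunnnnuun ⇒ nuunnnnunnnPnnnunnnnuun ⇒ nuunnnnunnnnnnunnnnuun

P ⇒ nPn   [P -> n P n]
nPn ⇒ nuPun   [P -> u P u]
nuPun ⇒ nuuPuun   [P -> u P u]
nuuPuun ⇒ nuunPnuun   [P -> n P n]
nuunPnuun ⇒ nuunnPnnuun   [P -> n P n]
nuunnPnnuun ⇒ nuunnnPnnnuun   [P -> n P n]
nuunnnPnnnuun ⇒ nuunnnnPnnnnuun   [P -> n P n]
nuunnnnPnnnnuun ⇒ nuunnnnuPunnnnuun   [P -> u P u]
nuunnnnuPunnnnuun ⇒ nuunnnnunPnunnnnuun   [P -> n P n]
nuunnnnunPnunnnnuun ⇒ nuunnnnunnPnnunnnnuun   [P -> n P n]
nuunnnnunnPnnunnnnuun ⇒ nuunnnnunnnPnnnunnnnuun   [P -> n P n]
nuunnnnunnnPnnnunnnnuun ⇒ nuunnnnunnnnnnunnnnuun   [P -> ε]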